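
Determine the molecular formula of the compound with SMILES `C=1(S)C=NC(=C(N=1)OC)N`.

Heavy atoms from the SMILES: 5 C, 3 N, 1 O, 1 S.
Implicit hydrogens by atom environment:
  3 × C (aromatic): no H
  2 × N (aromatic): no H
  1 × C: 3 H
  1 × C (aromatic): 1 H
  1 × N: 2 H
  1 × O: no H
  1 × S: 1 H
  Total hydrogens = 7.
Molecular formula: C5H7N3OS

C5H7N3OS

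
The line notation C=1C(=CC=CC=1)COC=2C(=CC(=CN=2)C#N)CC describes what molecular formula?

Heavy atoms from the SMILES: 15 C, 2 N, 1 O.
Implicit hydrogens by atom environment:
  7 × C (aromatic): 1 H each → 7
  4 × C (aromatic): no H
  2 × C: 2 H each → 4
  1 × C: 3 H
  1 × C: no H
  1 × N (aromatic): no H
  1 × N: no H
  1 × O: no H
  Total hydrogens = 14.
Molecular formula: C15H14N2O

C15H14N2O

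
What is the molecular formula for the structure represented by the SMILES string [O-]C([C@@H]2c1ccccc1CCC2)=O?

Heavy atoms from the SMILES: 11 C, 2 O.
Implicit hydrogens by atom environment:
  4 × C (aromatic): 1 H each → 4
  3 × C: 2 H each → 6
  2 × C (aromatic): no H
  1 × C: 1 H
  1 × C: no H
  1 × O: no H
  1 × O (charge -1): no H
  Total hydrogens = 11.
Net charge -1.
Molecular formula: C11H11O2-

C11H11O2-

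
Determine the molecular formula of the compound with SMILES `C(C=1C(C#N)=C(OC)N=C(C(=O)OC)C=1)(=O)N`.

C10H9N3O4

Heavy atoms from the SMILES: 10 C, 3 N, 4 O.
Implicit hydrogens by atom environment:
  4 × C (aromatic): no H
  4 × O: no H
  3 × C: no H
  2 × C: 3 H each → 6
  1 × C (aromatic): 1 H
  1 × N: 2 H
  1 × N (aromatic): no H
  1 × N: no H
  Total hydrogens = 9.
Molecular formula: C10H9N3O4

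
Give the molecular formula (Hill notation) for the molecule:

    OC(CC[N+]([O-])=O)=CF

Heavy atoms from the SMILES: 4 C, 1 F, 1 N, 3 O.
Implicit hydrogens by atom environment:
  2 × C: 2 H each → 4
  1 × C: 1 H
  1 × C: no H
  1 × F: no H
  1 × N (charge +1): no H
  1 × O: 1 H
  1 × O: no H
  1 × O (charge -1): no H
  Total hydrogens = 6.
Molecular formula: C4H6FNO3

C4H6FNO3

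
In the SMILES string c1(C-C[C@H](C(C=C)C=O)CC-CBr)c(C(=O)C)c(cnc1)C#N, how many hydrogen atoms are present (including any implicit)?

21

Hydrogens are implicit in SMILES; fill each atom to its normal valence:
  6 × C: 2 H each → 12
  4 × C: 1 H each → 4
  3 × C (aromatic): no H
  2 × C (aromatic): 1 H each → 2
  2 × C: no H
  2 × O: no H
  1 × Br: no H
  1 × C: 3 H
  1 × N (aromatic): no H
  1 × N: no H
  Total hydrogens = 21.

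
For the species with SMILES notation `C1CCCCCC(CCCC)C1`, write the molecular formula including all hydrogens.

C12H24

Heavy atoms from the SMILES: 12 C.
Implicit hydrogens by atom environment:
  10 × C: 2 H each → 20
  1 × C: 3 H
  1 × C: 1 H
  Total hydrogens = 24.
Molecular formula: C12H24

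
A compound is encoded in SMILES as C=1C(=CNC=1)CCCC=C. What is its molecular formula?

C9H13N

Heavy atoms from the SMILES: 9 C, 1 N.
Implicit hydrogens by atom environment:
  4 × C: 2 H each → 8
  3 × C (aromatic): 1 H each → 3
  1 × C: 1 H
  1 × C (aromatic): no H
  1 × N (aromatic): 1 H
  Total hydrogens = 13.
Molecular formula: C9H13N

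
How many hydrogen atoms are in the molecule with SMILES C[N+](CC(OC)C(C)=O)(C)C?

18

Hydrogens are implicit in SMILES; fill each atom to its normal valence:
  5 × C: 3 H each → 15
  2 × O: no H
  1 × C: 2 H
  1 × C: 1 H
  1 × C: no H
  1 × N (charge +1): no H
  Total hydrogens = 18.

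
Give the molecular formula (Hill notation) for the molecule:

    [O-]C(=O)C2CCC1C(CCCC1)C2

Heavy atoms from the SMILES: 11 C, 2 O.
Implicit hydrogens by atom environment:
  7 × C: 2 H each → 14
  3 × C: 1 H each → 3
  1 × C: no H
  1 × O: no H
  1 × O (charge -1): no H
  Total hydrogens = 17.
Net charge -1.
Molecular formula: C11H17O2-

C11H17O2-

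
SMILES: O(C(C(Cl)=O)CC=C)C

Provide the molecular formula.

C6H9ClO2

Heavy atoms from the SMILES: 6 C, 1 Cl, 2 O.
Implicit hydrogens by atom environment:
  2 × C: 2 H each → 4
  2 × C: 1 H each → 2
  2 × O: no H
  1 × C: 3 H
  1 × C: no H
  1 × Cl: no H
  Total hydrogens = 9.
Molecular formula: C6H9ClO2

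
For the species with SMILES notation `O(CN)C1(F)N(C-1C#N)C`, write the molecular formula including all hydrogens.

C5H8FN3O

Heavy atoms from the SMILES: 5 C, 1 F, 3 N, 1 O.
Implicit hydrogens by atom environment:
  2 × C: no H
  2 × N: no H
  1 × C: 3 H
  1 × C: 2 H
  1 × C: 1 H
  1 × F: no H
  1 × N: 2 H
  1 × O: no H
  Total hydrogens = 8.
Molecular formula: C5H8FN3O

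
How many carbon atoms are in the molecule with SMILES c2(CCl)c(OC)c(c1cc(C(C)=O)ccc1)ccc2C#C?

18

The symbol for carbon appears 18 times in the SMILES. Lowercase c denotes aromatic carbon and counts toward C.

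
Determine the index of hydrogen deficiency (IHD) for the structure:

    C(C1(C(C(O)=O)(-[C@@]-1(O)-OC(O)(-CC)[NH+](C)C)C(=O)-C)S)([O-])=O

Molecular formula from the SMILES: C12H19NO8S.
DoU = (2C + 2 + N − H − X)/2 = (2·12 + 2 + 1 − 19 − 0)/2 = 8/2 = 4.
(Structurally: 1 ring(s) + 3 π bond(s) = 4.)

4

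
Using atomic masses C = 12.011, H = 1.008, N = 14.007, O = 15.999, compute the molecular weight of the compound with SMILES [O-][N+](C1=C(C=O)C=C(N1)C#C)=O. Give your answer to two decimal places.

164.12

Molecular formula: C7H4N2O3.
M = 7×12.011 + 4×1.008 + 2×14.007 + 3×15.999 = 164.12 g/mol.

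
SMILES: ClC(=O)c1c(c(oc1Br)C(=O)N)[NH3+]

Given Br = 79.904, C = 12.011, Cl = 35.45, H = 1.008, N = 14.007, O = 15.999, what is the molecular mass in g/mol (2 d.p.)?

Molecular formula: C6H5BrClN2O3+.
M = 1×79.904 + 6×12.011 + 1×35.45 + 5×1.008 + 2×14.007 + 3×15.999 = 268.47 g/mol.

268.47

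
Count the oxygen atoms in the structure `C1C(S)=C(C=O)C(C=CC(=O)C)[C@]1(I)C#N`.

The symbol for oxygen appears 2 times in the SMILES.

2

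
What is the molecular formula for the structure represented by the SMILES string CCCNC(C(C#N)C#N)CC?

Heavy atoms from the SMILES: 9 C, 3 N.
Implicit hydrogens by atom environment:
  3 × C: 2 H each → 6
  2 × C: 3 H each → 6
  2 × C: 1 H each → 2
  2 × C: no H
  2 × N: no H
  1 × N: 1 H
  Total hydrogens = 15.
Molecular formula: C9H15N3

C9H15N3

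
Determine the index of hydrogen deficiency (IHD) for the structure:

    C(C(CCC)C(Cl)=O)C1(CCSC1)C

2

Molecular formula from the SMILES: C11H19ClOS.
DoU = (2C + 2 + N − H − X)/2 = (2·11 + 2 + 0 − 19 − 1)/2 = 4/2 = 2.
(Structurally: 1 ring(s) + 1 π bond(s) = 2.)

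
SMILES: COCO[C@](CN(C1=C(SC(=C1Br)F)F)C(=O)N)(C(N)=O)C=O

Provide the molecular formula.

C11H12BrF2N3O5S

Heavy atoms from the SMILES: 1 Br, 11 C, 2 F, 3 N, 5 O, 1 S.
Implicit hydrogens by atom environment:
  5 × O: no H
  4 × C (aromatic): no H
  3 × C: no H
  2 × C: 2 H each → 4
  2 × F: no H
  2 × N: 2 H each → 4
  1 × Br: no H
  1 × C: 3 H
  1 × C: 1 H
  1 × N: no H
  1 × S (aromatic): no H
  Total hydrogens = 12.
Molecular formula: C11H12BrF2N3O5S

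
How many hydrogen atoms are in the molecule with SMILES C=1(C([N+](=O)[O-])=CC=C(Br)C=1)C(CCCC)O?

Hydrogens are implicit in SMILES; fill each atom to its normal valence:
  3 × C: 2 H each → 6
  3 × C (aromatic): 1 H each → 3
  3 × C (aromatic): no H
  1 × Br: no H
  1 × C: 3 H
  1 × C: 1 H
  1 × N (charge +1): no H
  1 × O: 1 H
  1 × O: no H
  1 × O (charge -1): no H
  Total hydrogens = 14.

14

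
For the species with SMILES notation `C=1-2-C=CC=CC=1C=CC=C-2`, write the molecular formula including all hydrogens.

C10H8

Heavy atoms from the SMILES: 10 C.
Implicit hydrogens by atom environment:
  8 × C (aromatic): 1 H each → 8
  2 × C (aromatic): no H
  Total hydrogens = 8.
Molecular formula: C10H8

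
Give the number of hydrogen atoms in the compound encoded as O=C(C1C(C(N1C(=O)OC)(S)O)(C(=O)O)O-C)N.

Hydrogens are implicit in SMILES; fill each atom to its normal valence:
  5 × C: no H
  5 × O: no H
  2 × C: 3 H each → 6
  2 × O: 1 H each → 2
  1 × C: 1 H
  1 × N: 2 H
  1 × N: no H
  1 × S: 1 H
  Total hydrogens = 12.

12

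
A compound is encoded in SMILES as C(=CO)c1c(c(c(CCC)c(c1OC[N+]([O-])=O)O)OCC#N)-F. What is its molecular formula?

Heavy atoms from the SMILES: 14 C, 1 F, 2 N, 6 O.
Implicit hydrogens by atom environment:
  6 × C (aromatic): no H
  4 × C: 2 H each → 8
  3 × O: no H
  2 × C: 1 H each → 2
  2 × O: 1 H each → 2
  1 × C: 3 H
  1 × C: no H
  1 × F: no H
  1 × N: no H
  1 × N (charge +1): no H
  1 × O (charge -1): no H
  Total hydrogens = 15.
Molecular formula: C14H15FN2O6

C14H15FN2O6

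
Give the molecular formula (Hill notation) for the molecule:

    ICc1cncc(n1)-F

C5H4FIN2

Heavy atoms from the SMILES: 5 C, 1 F, 1 I, 2 N.
Implicit hydrogens by atom environment:
  2 × C (aromatic): 1 H each → 2
  2 × C (aromatic): no H
  2 × N (aromatic): no H
  1 × C: 2 H
  1 × F: no H
  1 × I: no H
  Total hydrogens = 4.
Molecular formula: C5H4FIN2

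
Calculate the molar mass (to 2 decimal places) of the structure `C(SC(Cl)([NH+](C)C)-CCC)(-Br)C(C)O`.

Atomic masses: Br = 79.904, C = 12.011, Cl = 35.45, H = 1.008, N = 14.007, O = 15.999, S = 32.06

305.68

Molecular formula: C9H20BrClNOS+.
M = 1×79.904 + 9×12.011 + 1×35.45 + 20×1.008 + 1×14.007 + 1×15.999 + 1×32.06 = 305.68 g/mol.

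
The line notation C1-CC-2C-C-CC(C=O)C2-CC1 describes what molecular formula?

C11H18O

Heavy atoms from the SMILES: 11 C, 1 O.
Implicit hydrogens by atom environment:
  7 × C: 2 H each → 14
  4 × C: 1 H each → 4
  1 × O: no H
  Total hydrogens = 18.
Molecular formula: C11H18O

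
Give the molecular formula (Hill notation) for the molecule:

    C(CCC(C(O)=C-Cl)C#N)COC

Heavy atoms from the SMILES: 9 C, 1 Cl, 1 N, 2 O.
Implicit hydrogens by atom environment:
  4 × C: 2 H each → 8
  2 × C: 1 H each → 2
  2 × C: no H
  1 × C: 3 H
  1 × Cl: no H
  1 × N: no H
  1 × O: 1 H
  1 × O: no H
  Total hydrogens = 14.
Molecular formula: C9H14ClNO2

C9H14ClNO2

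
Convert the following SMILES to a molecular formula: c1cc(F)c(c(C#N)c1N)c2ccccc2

C13H9FN2

Heavy atoms from the SMILES: 13 C, 1 F, 2 N.
Implicit hydrogens by atom environment:
  7 × C (aromatic): 1 H each → 7
  5 × C (aromatic): no H
  1 × C: no H
  1 × F: no H
  1 × N: 2 H
  1 × N: no H
  Total hydrogens = 9.
Molecular formula: C13H9FN2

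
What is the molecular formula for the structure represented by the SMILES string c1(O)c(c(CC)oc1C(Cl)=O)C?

C8H9ClO3

Heavy atoms from the SMILES: 8 C, 1 Cl, 3 O.
Implicit hydrogens by atom environment:
  4 × C (aromatic): no H
  2 × C: 3 H each → 6
  1 × C: 2 H
  1 × C: no H
  1 × Cl: no H
  1 × O: 1 H
  1 × O (aromatic): no H
  1 × O: no H
  Total hydrogens = 9.
Molecular formula: C8H9ClO3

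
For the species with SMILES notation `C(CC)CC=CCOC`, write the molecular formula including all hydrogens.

Heavy atoms from the SMILES: 8 C, 1 O.
Implicit hydrogens by atom environment:
  4 × C: 2 H each → 8
  2 × C: 3 H each → 6
  2 × C: 1 H each → 2
  1 × O: no H
  Total hydrogens = 16.
Molecular formula: C8H16O

C8H16O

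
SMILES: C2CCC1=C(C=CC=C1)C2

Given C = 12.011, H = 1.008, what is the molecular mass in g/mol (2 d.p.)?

132.21

Molecular formula: C10H12.
M = 10×12.011 + 12×1.008 = 132.21 g/mol.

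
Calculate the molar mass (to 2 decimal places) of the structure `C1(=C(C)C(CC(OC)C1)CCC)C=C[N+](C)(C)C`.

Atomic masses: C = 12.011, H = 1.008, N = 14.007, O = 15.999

252.42

Molecular formula: C16H30NO+.
M = 16×12.011 + 30×1.008 + 1×14.007 + 1×15.999 = 252.42 g/mol.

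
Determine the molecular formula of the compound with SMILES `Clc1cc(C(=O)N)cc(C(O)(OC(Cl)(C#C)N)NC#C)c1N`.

C13H12Cl2N4O3

Heavy atoms from the SMILES: 13 C, 2 Cl, 4 N, 3 O.
Implicit hydrogens by atom environment:
  5 × C: no H
  4 × C (aromatic): no H
  3 × N: 2 H each → 6
  2 × C (aromatic): 1 H each → 2
  2 × C: 1 H each → 2
  2 × Cl: no H
  2 × O: no H
  1 × N: 1 H
  1 × O: 1 H
  Total hydrogens = 12.
Molecular formula: C13H12Cl2N4O3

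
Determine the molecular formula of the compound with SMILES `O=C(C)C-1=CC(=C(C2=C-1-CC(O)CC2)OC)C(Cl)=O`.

Heavy atoms from the SMILES: 14 C, 1 Cl, 4 O.
Implicit hydrogens by atom environment:
  5 × C (aromatic): no H
  3 × C: 2 H each → 6
  3 × O: no H
  2 × C: 3 H each → 6
  2 × C: no H
  1 × C (aromatic): 1 H
  1 × C: 1 H
  1 × Cl: no H
  1 × O: 1 H
  Total hydrogens = 15.
Molecular formula: C14H15ClO4

C14H15ClO4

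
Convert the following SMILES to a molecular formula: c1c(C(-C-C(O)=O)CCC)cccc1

C12H16O2

Heavy atoms from the SMILES: 12 C, 2 O.
Implicit hydrogens by atom environment:
  5 × C (aromatic): 1 H each → 5
  3 × C: 2 H each → 6
  1 × C: 3 H
  1 × C: 1 H
  1 × C: no H
  1 × C (aromatic): no H
  1 × O: 1 H
  1 × O: no H
  Total hydrogens = 16.
Molecular formula: C12H16O2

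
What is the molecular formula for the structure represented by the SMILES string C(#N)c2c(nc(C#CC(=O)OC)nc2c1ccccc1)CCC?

Heavy atoms from the SMILES: 18 C, 3 N, 2 O.
Implicit hydrogens by atom environment:
  5 × C (aromatic): 1 H each → 5
  5 × C (aromatic): no H
  4 × C: no H
  2 × C: 3 H each → 6
  2 × C: 2 H each → 4
  2 × N (aromatic): no H
  2 × O: no H
  1 × N: no H
  Total hydrogens = 15.
Molecular formula: C18H15N3O2

C18H15N3O2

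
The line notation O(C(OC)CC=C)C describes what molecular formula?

Heavy atoms from the SMILES: 6 C, 2 O.
Implicit hydrogens by atom environment:
  2 × C: 3 H each → 6
  2 × C: 2 H each → 4
  2 × C: 1 H each → 2
  2 × O: no H
  Total hydrogens = 12.
Molecular formula: C6H12O2

C6H12O2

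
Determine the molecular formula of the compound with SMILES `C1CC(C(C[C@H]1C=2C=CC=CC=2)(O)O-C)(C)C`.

Heavy atoms from the SMILES: 15 C, 2 O.
Implicit hydrogens by atom environment:
  5 × C (aromatic): 1 H each → 5
  3 × C: 3 H each → 9
  3 × C: 2 H each → 6
  2 × C: no H
  1 × C: 1 H
  1 × C (aromatic): no H
  1 × O: 1 H
  1 × O: no H
  Total hydrogens = 22.
Molecular formula: C15H22O2

C15H22O2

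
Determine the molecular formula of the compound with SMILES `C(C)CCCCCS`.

Heavy atoms from the SMILES: 7 C, 1 S.
Implicit hydrogens by atom environment:
  6 × C: 2 H each → 12
  1 × C: 3 H
  1 × S: 1 H
  Total hydrogens = 16.
Molecular formula: C7H16S

C7H16S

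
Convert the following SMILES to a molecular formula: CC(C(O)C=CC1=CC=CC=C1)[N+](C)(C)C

C14H22NO+

Heavy atoms from the SMILES: 14 C, 1 N, 1 O.
Implicit hydrogens by atom environment:
  5 × C (aromatic): 1 H each → 5
  4 × C: 3 H each → 12
  4 × C: 1 H each → 4
  1 × C (aromatic): no H
  1 × N (charge +1): no H
  1 × O: 1 H
  Total hydrogens = 22.
Net charge +1.
Molecular formula: C14H22NO+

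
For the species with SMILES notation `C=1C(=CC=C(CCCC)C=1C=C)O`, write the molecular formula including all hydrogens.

Heavy atoms from the SMILES: 12 C, 1 O.
Implicit hydrogens by atom environment:
  4 × C: 2 H each → 8
  3 × C (aromatic): 1 H each → 3
  3 × C (aromatic): no H
  1 × C: 3 H
  1 × C: 1 H
  1 × O: 1 H
  Total hydrogens = 16.
Molecular formula: C12H16O

C12H16O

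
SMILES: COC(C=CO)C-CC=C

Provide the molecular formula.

Heavy atoms from the SMILES: 8 C, 2 O.
Implicit hydrogens by atom environment:
  4 × C: 1 H each → 4
  3 × C: 2 H each → 6
  1 × C: 3 H
  1 × O: 1 H
  1 × O: no H
  Total hydrogens = 14.
Molecular formula: C8H14O2

C8H14O2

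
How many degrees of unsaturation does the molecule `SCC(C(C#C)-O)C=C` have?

Molecular formula from the SMILES: C7H10OS.
DoU = (2C + 2 + N − H − X)/2 = (2·7 + 2 + 0 − 10 − 0)/2 = 6/2 = 3.
(Structurally: 0 ring(s) + 3 π bond(s) = 3.)

3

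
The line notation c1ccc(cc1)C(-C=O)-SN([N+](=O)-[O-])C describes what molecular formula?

C9H10N2O3S

Heavy atoms from the SMILES: 9 C, 2 N, 3 O, 1 S.
Implicit hydrogens by atom environment:
  5 × C (aromatic): 1 H each → 5
  2 × C: 1 H each → 2
  2 × O: no H
  1 × C: 3 H
  1 × C (aromatic): no H
  1 × N: no H
  1 × N (charge +1): no H
  1 × O (charge -1): no H
  1 × S: no H
  Total hydrogens = 10.
Molecular formula: C9H10N2O3S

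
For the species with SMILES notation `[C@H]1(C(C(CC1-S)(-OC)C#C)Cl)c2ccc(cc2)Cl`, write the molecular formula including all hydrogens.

C14H14Cl2OS

Heavy atoms from the SMILES: 14 C, 2 Cl, 1 O, 1 S.
Implicit hydrogens by atom environment:
  4 × C: 1 H each → 4
  4 × C (aromatic): 1 H each → 4
  2 × C: no H
  2 × C (aromatic): no H
  2 × Cl: no H
  1 × C: 3 H
  1 × C: 2 H
  1 × O: no H
  1 × S: 1 H
  Total hydrogens = 14.
Molecular formula: C14H14Cl2OS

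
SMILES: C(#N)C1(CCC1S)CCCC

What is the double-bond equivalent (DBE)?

Molecular formula from the SMILES: C9H15NS.
DoU = (2C + 2 + N − H − X)/2 = (2·9 + 2 + 1 − 15 − 0)/2 = 6/2 = 3.
(Structurally: 1 ring(s) + 2 π bond(s) = 3.)

3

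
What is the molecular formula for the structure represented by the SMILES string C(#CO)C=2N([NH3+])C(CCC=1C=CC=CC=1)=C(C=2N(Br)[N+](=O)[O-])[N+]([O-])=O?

Heavy atoms from the SMILES: 1 Br, 14 C, 5 N, 5 O.
Implicit hydrogens by atom environment:
  5 × C (aromatic): 1 H each → 5
  5 × C (aromatic): no H
  2 × C: 2 H each → 4
  2 × C: no H
  2 × N (charge +1): no H
  2 × O: no H
  2 × O (charge -1): no H
  1 × Br: no H
  1 × N (charge +1): 3 H
  1 × N (aromatic): no H
  1 × N: no H
  1 × O: 1 H
  Total hydrogens = 13.
Net charge +1.
Molecular formula: C14H13BrN5O5+

C14H13BrN5O5+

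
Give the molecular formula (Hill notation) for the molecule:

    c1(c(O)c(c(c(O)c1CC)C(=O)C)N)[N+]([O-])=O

C10H12N2O5

Heavy atoms from the SMILES: 10 C, 2 N, 5 O.
Implicit hydrogens by atom environment:
  6 × C (aromatic): no H
  2 × C: 3 H each → 6
  2 × O: 1 H each → 2
  2 × O: no H
  1 × C: 2 H
  1 × C: no H
  1 × N: 2 H
  1 × N (charge +1): no H
  1 × O (charge -1): no H
  Total hydrogens = 12.
Molecular formula: C10H12N2O5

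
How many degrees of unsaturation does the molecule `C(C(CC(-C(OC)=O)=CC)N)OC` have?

2

Molecular formula from the SMILES: C9H17NO3.
DoU = (2C + 2 + N − H − X)/2 = (2·9 + 2 + 1 − 17 − 0)/2 = 4/2 = 2.
(Structurally: 0 ring(s) + 2 π bond(s) = 2.)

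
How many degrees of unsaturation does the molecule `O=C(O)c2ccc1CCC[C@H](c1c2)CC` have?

6

Molecular formula from the SMILES: C13H16O2.
DoU = (2C + 2 + N − H − X)/2 = (2·13 + 2 + 0 − 16 − 0)/2 = 12/2 = 6.
(Structurally: 2 ring(s) + 4 π bond(s) = 6.)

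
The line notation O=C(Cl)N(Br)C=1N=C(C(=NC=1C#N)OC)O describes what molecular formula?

Heavy atoms from the SMILES: 1 Br, 7 C, 1 Cl, 4 N, 3 O.
Implicit hydrogens by atom environment:
  4 × C (aromatic): no H
  2 × C: no H
  2 × N (aromatic): no H
  2 × N: no H
  2 × O: no H
  1 × Br: no H
  1 × C: 3 H
  1 × Cl: no H
  1 × O: 1 H
  Total hydrogens = 4.
Molecular formula: C7H4BrClN4O3

C7H4BrClN4O3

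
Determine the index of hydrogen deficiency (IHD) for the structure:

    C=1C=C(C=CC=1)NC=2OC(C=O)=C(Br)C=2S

Molecular formula from the SMILES: C11H8BrNO2S.
DoU = (2C + 2 + N − H − X)/2 = (2·11 + 2 + 1 − 8 − 1)/2 = 16/2 = 8.
(Structurally: 2 ring(s) + 6 π bond(s) = 8.)

8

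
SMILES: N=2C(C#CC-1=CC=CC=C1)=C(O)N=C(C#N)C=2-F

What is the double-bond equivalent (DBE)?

Molecular formula from the SMILES: C13H6FN3O.
DoU = (2C + 2 + N − H − X)/2 = (2·13 + 2 + 3 − 6 − 1)/2 = 24/2 = 12.
(Structurally: 2 ring(s) + 10 π bond(s) = 12.)

12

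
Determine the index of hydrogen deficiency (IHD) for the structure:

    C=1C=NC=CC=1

4

Molecular formula from the SMILES: C5H5N.
DoU = (2C + 2 + N − H − X)/2 = (2·5 + 2 + 1 − 5 − 0)/2 = 8/2 = 4.
(Structurally: 1 ring(s) + 3 π bond(s) = 4.)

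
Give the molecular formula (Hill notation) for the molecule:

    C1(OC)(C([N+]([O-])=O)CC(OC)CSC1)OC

C9H17NO5S

Heavy atoms from the SMILES: 9 C, 1 N, 5 O, 1 S.
Implicit hydrogens by atom environment:
  4 × O: no H
  3 × C: 3 H each → 9
  3 × C: 2 H each → 6
  2 × C: 1 H each → 2
  1 × C: no H
  1 × N (charge +1): no H
  1 × O (charge -1): no H
  1 × S: no H
  Total hydrogens = 17.
Molecular formula: C9H17NO5S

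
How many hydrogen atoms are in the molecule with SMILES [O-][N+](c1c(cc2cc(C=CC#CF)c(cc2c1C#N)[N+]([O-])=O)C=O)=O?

Hydrogens are implicit in SMILES; fill each atom to its normal valence:
  7 × C (aromatic): no H
  3 × C (aromatic): 1 H each → 3
  3 × C: 1 H each → 3
  3 × C: no H
  3 × O: no H
  2 × N (charge +1): no H
  2 × O (charge -1): no H
  1 × F: no H
  1 × N: no H
  Total hydrogens = 6.

6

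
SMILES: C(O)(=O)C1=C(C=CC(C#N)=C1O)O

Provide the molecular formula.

Heavy atoms from the SMILES: 8 C, 1 N, 4 O.
Implicit hydrogens by atom environment:
  4 × C (aromatic): no H
  3 × O: 1 H each → 3
  2 × C (aromatic): 1 H each → 2
  2 × C: no H
  1 × N: no H
  1 × O: no H
  Total hydrogens = 5.
Molecular formula: C8H5NO4

C8H5NO4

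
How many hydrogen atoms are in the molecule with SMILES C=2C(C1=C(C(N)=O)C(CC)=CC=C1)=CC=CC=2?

15

Hydrogens are implicit in SMILES; fill each atom to its normal valence:
  8 × C (aromatic): 1 H each → 8
  4 × C (aromatic): no H
  1 × C: 3 H
  1 × C: 2 H
  1 × C: no H
  1 × N: 2 H
  1 × O: no H
  Total hydrogens = 15.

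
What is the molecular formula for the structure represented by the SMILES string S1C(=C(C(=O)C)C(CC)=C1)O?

Heavy atoms from the SMILES: 8 C, 2 O, 1 S.
Implicit hydrogens by atom environment:
  3 × C (aromatic): no H
  2 × C: 3 H each → 6
  1 × C: 2 H
  1 × C (aromatic): 1 H
  1 × C: no H
  1 × O: 1 H
  1 × O: no H
  1 × S (aromatic): no H
  Total hydrogens = 10.
Molecular formula: C8H10O2S

C8H10O2S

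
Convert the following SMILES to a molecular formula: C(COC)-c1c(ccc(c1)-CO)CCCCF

C14H21FO2

Heavy atoms from the SMILES: 14 C, 1 F, 2 O.
Implicit hydrogens by atom environment:
  7 × C: 2 H each → 14
  3 × C (aromatic): 1 H each → 3
  3 × C (aromatic): no H
  1 × C: 3 H
  1 × F: no H
  1 × O: 1 H
  1 × O: no H
  Total hydrogens = 21.
Molecular formula: C14H21FO2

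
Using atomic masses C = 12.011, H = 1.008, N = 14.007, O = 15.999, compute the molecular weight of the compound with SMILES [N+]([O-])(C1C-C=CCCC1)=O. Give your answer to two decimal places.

Molecular formula: C7H11NO2.
M = 7×12.011 + 11×1.008 + 1×14.007 + 2×15.999 = 141.17 g/mol.

141.17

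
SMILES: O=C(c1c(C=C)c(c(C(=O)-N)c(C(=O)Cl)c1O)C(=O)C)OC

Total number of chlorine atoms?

1

The symbol for chlorine appears 1 time in the SMILES.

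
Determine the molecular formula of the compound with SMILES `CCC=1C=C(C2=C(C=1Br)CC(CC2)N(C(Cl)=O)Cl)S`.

Heavy atoms from the SMILES: 1 Br, 13 C, 2 Cl, 1 N, 1 O, 1 S.
Implicit hydrogens by atom environment:
  5 × C (aromatic): no H
  4 × C: 2 H each → 8
  2 × Cl: no H
  1 × Br: no H
  1 × C: 3 H
  1 × C (aromatic): 1 H
  1 × C: 1 H
  1 × C: no H
  1 × N: no H
  1 × O: no H
  1 × S: 1 H
  Total hydrogens = 14.
Molecular formula: C13H14BrCl2NOS

C13H14BrCl2NOS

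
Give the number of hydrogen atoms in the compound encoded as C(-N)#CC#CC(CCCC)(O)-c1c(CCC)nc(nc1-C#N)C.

22

Hydrogens are implicit in SMILES; fill each atom to its normal valence:
  6 × C: no H
  5 × C: 2 H each → 10
  4 × C (aromatic): no H
  3 × C: 3 H each → 9
  2 × N (aromatic): no H
  1 × N: 2 H
  1 × N: no H
  1 × O: 1 H
  Total hydrogens = 22.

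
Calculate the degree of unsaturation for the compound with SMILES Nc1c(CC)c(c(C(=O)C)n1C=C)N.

5

Molecular formula from the SMILES: C10H15N3O.
DoU = (2C + 2 + N − H − X)/2 = (2·10 + 2 + 3 − 15 − 0)/2 = 10/2 = 5.
(Structurally: 1 ring(s) + 4 π bond(s) = 5.)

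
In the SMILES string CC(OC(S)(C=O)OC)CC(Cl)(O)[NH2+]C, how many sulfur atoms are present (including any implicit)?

The symbol for sulfur appears 1 time in the SMILES.

1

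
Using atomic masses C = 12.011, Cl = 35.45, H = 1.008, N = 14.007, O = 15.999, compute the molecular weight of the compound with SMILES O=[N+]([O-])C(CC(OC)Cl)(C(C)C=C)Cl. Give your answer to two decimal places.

242.10

Molecular formula: C8H13Cl2NO3.
M = 8×12.011 + 2×35.45 + 13×1.008 + 1×14.007 + 3×15.999 = 242.10 g/mol.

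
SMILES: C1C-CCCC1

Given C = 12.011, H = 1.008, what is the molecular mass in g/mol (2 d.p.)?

Molecular formula: C6H12.
M = 6×12.011 + 12×1.008 = 84.16 g/mol.

84.16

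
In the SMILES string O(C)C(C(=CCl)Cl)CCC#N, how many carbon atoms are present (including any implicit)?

The symbol for carbon appears 7 times in the SMILES. (Cl is a single chlorine, not C + l.)

7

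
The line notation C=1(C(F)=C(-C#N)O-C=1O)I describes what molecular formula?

Heavy atoms from the SMILES: 5 C, 1 F, 1 I, 1 N, 2 O.
Implicit hydrogens by atom environment:
  4 × C (aromatic): no H
  1 × C: no H
  1 × F: no H
  1 × I: no H
  1 × N: no H
  1 × O: 1 H
  1 × O (aromatic): no H
  Total hydrogens = 1.
Molecular formula: C5HFINO2

C5HFINO2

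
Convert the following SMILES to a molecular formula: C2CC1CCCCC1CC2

Heavy atoms from the SMILES: 10 C.
Implicit hydrogens by atom environment:
  8 × C: 2 H each → 16
  2 × C: 1 H each → 2
  Total hydrogens = 18.
Molecular formula: C10H18

C10H18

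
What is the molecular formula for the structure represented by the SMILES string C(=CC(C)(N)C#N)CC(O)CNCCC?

C11H21N3O

Heavy atoms from the SMILES: 11 C, 3 N, 1 O.
Implicit hydrogens by atom environment:
  4 × C: 2 H each → 8
  3 × C: 1 H each → 3
  2 × C: 3 H each → 6
  2 × C: no H
  1 × N: 2 H
  1 × N: 1 H
  1 × N: no H
  1 × O: 1 H
  Total hydrogens = 21.
Molecular formula: C11H21N3O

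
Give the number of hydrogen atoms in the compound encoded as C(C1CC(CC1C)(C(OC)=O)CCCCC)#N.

Hydrogens are implicit in SMILES; fill each atom to its normal valence:
  6 × C: 2 H each → 12
  3 × C: 3 H each → 9
  3 × C: no H
  2 × C: 1 H each → 2
  2 × O: no H
  1 × N: no H
  Total hydrogens = 23.

23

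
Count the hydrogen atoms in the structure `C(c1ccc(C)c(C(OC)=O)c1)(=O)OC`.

12

Hydrogens are implicit in SMILES; fill each atom to its normal valence:
  4 × O: no H
  3 × C: 3 H each → 9
  3 × C (aromatic): 1 H each → 3
  3 × C (aromatic): no H
  2 × C: no H
  Total hydrogens = 12.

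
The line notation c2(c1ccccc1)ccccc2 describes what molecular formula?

Heavy atoms from the SMILES: 12 C.
Implicit hydrogens by atom environment:
  10 × C (aromatic): 1 H each → 10
  2 × C (aromatic): no H
  Total hydrogens = 10.
Molecular formula: C12H10

C12H10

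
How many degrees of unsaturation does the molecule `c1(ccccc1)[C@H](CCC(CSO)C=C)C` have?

5

Molecular formula from the SMILES: C14H20OS.
DoU = (2C + 2 + N − H − X)/2 = (2·14 + 2 + 0 − 20 − 0)/2 = 10/2 = 5.
(Structurally: 1 ring(s) + 4 π bond(s) = 5.)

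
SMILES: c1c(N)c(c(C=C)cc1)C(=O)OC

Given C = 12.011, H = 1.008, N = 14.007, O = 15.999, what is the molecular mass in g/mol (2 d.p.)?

Molecular formula: C10H11NO2.
M = 10×12.011 + 11×1.008 + 1×14.007 + 2×15.999 = 177.20 g/mol.

177.20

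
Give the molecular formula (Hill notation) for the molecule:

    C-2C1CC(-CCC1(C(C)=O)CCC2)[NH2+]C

Heavy atoms from the SMILES: 13 C, 1 N, 1 O.
Implicit hydrogens by atom environment:
  7 × C: 2 H each → 14
  2 × C: 3 H each → 6
  2 × C: 1 H each → 2
  2 × C: no H
  1 × N (charge +1): 2 H
  1 × O: no H
  Total hydrogens = 24.
Net charge +1.
Molecular formula: C13H24NO+

C13H24NO+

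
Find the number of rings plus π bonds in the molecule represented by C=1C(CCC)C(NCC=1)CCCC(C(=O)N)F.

Molecular formula from the SMILES: C13H23FN2O.
DoU = (2C + 2 + N − H − X)/2 = (2·13 + 2 + 2 − 23 − 1)/2 = 6/2 = 3.
(Structurally: 1 ring(s) + 2 π bond(s) = 3.)

3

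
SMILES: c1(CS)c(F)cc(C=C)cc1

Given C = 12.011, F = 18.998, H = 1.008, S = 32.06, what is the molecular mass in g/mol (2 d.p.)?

Molecular formula: C9H9FS.
M = 9×12.011 + 1×18.998 + 9×1.008 + 1×32.06 = 168.23 g/mol.

168.23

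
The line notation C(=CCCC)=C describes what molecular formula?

C6H10

Heavy atoms from the SMILES: 6 C.
Implicit hydrogens by atom environment:
  3 × C: 2 H each → 6
  1 × C: 3 H
  1 × C: 1 H
  1 × C: no H
  Total hydrogens = 10.
Molecular formula: C6H10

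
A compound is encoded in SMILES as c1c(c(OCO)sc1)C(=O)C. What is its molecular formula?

C7H8O3S

Heavy atoms from the SMILES: 7 C, 3 O, 1 S.
Implicit hydrogens by atom environment:
  2 × C (aromatic): 1 H each → 2
  2 × C (aromatic): no H
  2 × O: no H
  1 × C: 3 H
  1 × C: 2 H
  1 × C: no H
  1 × O: 1 H
  1 × S (aromatic): no H
  Total hydrogens = 8.
Molecular formula: C7H8O3S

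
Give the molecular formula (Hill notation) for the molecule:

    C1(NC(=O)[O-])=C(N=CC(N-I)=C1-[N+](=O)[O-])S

Heavy atoms from the SMILES: 6 C, 1 I, 4 N, 4 O, 1 S.
Implicit hydrogens by atom environment:
  4 × C (aromatic): no H
  2 × N: 1 H each → 2
  2 × O: no H
  2 × O (charge -1): no H
  1 × C (aromatic): 1 H
  1 × C: no H
  1 × I: no H
  1 × N (aromatic): no H
  1 × N (charge +1): no H
  1 × S: 1 H
  Total hydrogens = 4.
Net charge -1.
Molecular formula: C6H4IN4O4S-

C6H4IN4O4S-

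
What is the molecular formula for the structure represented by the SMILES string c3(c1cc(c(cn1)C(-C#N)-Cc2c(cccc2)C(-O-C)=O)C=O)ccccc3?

C23H18N2O3

Heavy atoms from the SMILES: 23 C, 2 N, 3 O.
Implicit hydrogens by atom environment:
  11 × C (aromatic): 1 H each → 11
  6 × C (aromatic): no H
  3 × O: no H
  2 × C: 1 H each → 2
  2 × C: no H
  1 × C: 3 H
  1 × C: 2 H
  1 × N (aromatic): no H
  1 × N: no H
  Total hydrogens = 18.
Molecular formula: C23H18N2O3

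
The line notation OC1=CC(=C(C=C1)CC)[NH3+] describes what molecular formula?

Heavy atoms from the SMILES: 8 C, 1 N, 1 O.
Implicit hydrogens by atom environment:
  3 × C (aromatic): 1 H each → 3
  3 × C (aromatic): no H
  1 × C: 3 H
  1 × C: 2 H
  1 × N (charge +1): 3 H
  1 × O: 1 H
  Total hydrogens = 12.
Net charge +1.
Molecular formula: C8H12NO+

C8H12NO+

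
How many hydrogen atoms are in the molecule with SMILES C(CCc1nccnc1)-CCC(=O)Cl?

13

Hydrogens are implicit in SMILES; fill each atom to its normal valence:
  5 × C: 2 H each → 10
  3 × C (aromatic): 1 H each → 3
  2 × N (aromatic): no H
  1 × C (aromatic): no H
  1 × C: no H
  1 × Cl: no H
  1 × O: no H
  Total hydrogens = 13.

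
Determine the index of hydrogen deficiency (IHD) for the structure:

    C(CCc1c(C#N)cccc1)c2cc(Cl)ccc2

Molecular formula from the SMILES: C16H14ClN.
DoU = (2C + 2 + N − H − X)/2 = (2·16 + 2 + 1 − 14 − 1)/2 = 20/2 = 10.
(Structurally: 2 ring(s) + 8 π bond(s) = 10.)

10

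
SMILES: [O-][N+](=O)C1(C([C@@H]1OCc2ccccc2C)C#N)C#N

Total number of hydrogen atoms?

Hydrogens are implicit in SMILES; fill each atom to its normal valence:
  4 × C (aromatic): 1 H each → 4
  3 × C: no H
  2 × C: 1 H each → 2
  2 × C (aromatic): no H
  2 × N: no H
  2 × O: no H
  1 × C: 3 H
  1 × C: 2 H
  1 × N (charge +1): no H
  1 × O (charge -1): no H
  Total hydrogens = 11.

11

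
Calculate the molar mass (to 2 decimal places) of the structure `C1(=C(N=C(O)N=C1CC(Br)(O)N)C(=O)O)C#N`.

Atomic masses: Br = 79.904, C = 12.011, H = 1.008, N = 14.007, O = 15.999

Molecular formula: C8H7BrN4O4.
M = 1×79.904 + 8×12.011 + 7×1.008 + 4×14.007 + 4×15.999 = 303.07 g/mol.

303.07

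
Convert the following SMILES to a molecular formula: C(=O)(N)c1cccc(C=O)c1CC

C10H11NO2

Heavy atoms from the SMILES: 10 C, 1 N, 2 O.
Implicit hydrogens by atom environment:
  3 × C (aromatic): 1 H each → 3
  3 × C (aromatic): no H
  2 × O: no H
  1 × C: 3 H
  1 × C: 2 H
  1 × C: 1 H
  1 × C: no H
  1 × N: 2 H
  Total hydrogens = 11.
Molecular formula: C10H11NO2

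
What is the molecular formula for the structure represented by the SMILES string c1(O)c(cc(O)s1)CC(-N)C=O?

C7H9NO3S

Heavy atoms from the SMILES: 7 C, 1 N, 3 O, 1 S.
Implicit hydrogens by atom environment:
  3 × C (aromatic): no H
  2 × C: 1 H each → 2
  2 × O: 1 H each → 2
  1 × C: 2 H
  1 × C (aromatic): 1 H
  1 × N: 2 H
  1 × O: no H
  1 × S (aromatic): no H
  Total hydrogens = 9.
Molecular formula: C7H9NO3S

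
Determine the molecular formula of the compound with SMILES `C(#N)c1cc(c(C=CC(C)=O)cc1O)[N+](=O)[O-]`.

Heavy atoms from the SMILES: 11 C, 2 N, 4 O.
Implicit hydrogens by atom environment:
  4 × C (aromatic): no H
  2 × C (aromatic): 1 H each → 2
  2 × C: 1 H each → 2
  2 × C: no H
  2 × O: no H
  1 × C: 3 H
  1 × N (charge +1): no H
  1 × N: no H
  1 × O: 1 H
  1 × O (charge -1): no H
  Total hydrogens = 8.
Molecular formula: C11H8N2O4

C11H8N2O4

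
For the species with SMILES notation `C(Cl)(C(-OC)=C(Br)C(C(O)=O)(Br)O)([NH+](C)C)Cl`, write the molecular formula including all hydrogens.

Heavy atoms from the SMILES: 2 Br, 8 C, 2 Cl, 1 N, 4 O.
Implicit hydrogens by atom environment:
  5 × C: no H
  3 × C: 3 H each → 9
  2 × Br: no H
  2 × Cl: no H
  2 × O: 1 H each → 2
  2 × O: no H
  1 × N (charge +1): 1 H
  Total hydrogens = 12.
Net charge +1.
Molecular formula: C8H12Br2Cl2NO4+

C8H12Br2Cl2NO4+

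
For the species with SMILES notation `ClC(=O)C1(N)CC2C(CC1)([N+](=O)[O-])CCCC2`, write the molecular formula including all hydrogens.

C11H17ClN2O3

Heavy atoms from the SMILES: 11 C, 1 Cl, 2 N, 3 O.
Implicit hydrogens by atom environment:
  7 × C: 2 H each → 14
  3 × C: no H
  2 × O: no H
  1 × C: 1 H
  1 × Cl: no H
  1 × N: 2 H
  1 × N (charge +1): no H
  1 × O (charge -1): no H
  Total hydrogens = 17.
Molecular formula: C11H17ClN2O3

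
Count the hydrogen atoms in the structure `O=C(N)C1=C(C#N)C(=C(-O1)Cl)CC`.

Hydrogens are implicit in SMILES; fill each atom to its normal valence:
  4 × C (aromatic): no H
  2 × C: no H
  1 × C: 3 H
  1 × C: 2 H
  1 × Cl: no H
  1 × N: 2 H
  1 × N: no H
  1 × O (aromatic): no H
  1 × O: no H
  Total hydrogens = 7.

7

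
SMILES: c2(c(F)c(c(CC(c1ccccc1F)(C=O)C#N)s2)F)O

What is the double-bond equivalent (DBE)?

10

Molecular formula from the SMILES: C14H8F3NO2S.
DoU = (2C + 2 + N − H − X)/2 = (2·14 + 2 + 1 − 8 − 3)/2 = 20/2 = 10.
(Structurally: 2 ring(s) + 8 π bond(s) = 10.)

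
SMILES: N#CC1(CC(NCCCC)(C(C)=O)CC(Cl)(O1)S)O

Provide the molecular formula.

Heavy atoms from the SMILES: 12 C, 1 Cl, 2 N, 3 O, 1 S.
Implicit hydrogens by atom environment:
  5 × C: 2 H each → 10
  5 × C: no H
  2 × C: 3 H each → 6
  2 × O: no H
  1 × Cl: no H
  1 × N: 1 H
  1 × N: no H
  1 × O: 1 H
  1 × S: 1 H
  Total hydrogens = 19.
Molecular formula: C12H19ClN2O3S

C12H19ClN2O3S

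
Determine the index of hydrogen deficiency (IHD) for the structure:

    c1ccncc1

Molecular formula from the SMILES: C5H5N.
DoU = (2C + 2 + N − H − X)/2 = (2·5 + 2 + 1 − 5 − 0)/2 = 8/2 = 4.
(Structurally: 1 ring(s) + 3 π bond(s) = 4.)

4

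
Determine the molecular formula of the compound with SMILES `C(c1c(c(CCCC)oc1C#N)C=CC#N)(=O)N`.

C13H13N3O2

Heavy atoms from the SMILES: 13 C, 3 N, 2 O.
Implicit hydrogens by atom environment:
  4 × C (aromatic): no H
  3 × C: 2 H each → 6
  3 × C: no H
  2 × C: 1 H each → 2
  2 × N: no H
  1 × C: 3 H
  1 × N: 2 H
  1 × O (aromatic): no H
  1 × O: no H
  Total hydrogens = 13.
Molecular formula: C13H13N3O2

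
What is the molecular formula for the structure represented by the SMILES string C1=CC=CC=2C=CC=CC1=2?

Heavy atoms from the SMILES: 10 C.
Implicit hydrogens by atom environment:
  8 × C (aromatic): 1 H each → 8
  2 × C (aromatic): no H
  Total hydrogens = 8.
Molecular formula: C10H8

C10H8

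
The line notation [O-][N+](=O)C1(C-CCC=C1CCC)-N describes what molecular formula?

C9H16N2O2

Heavy atoms from the SMILES: 9 C, 2 N, 2 O.
Implicit hydrogens by atom environment:
  5 × C: 2 H each → 10
  2 × C: no H
  1 × C: 3 H
  1 × C: 1 H
  1 × N: 2 H
  1 × N (charge +1): no H
  1 × O: no H
  1 × O (charge -1): no H
  Total hydrogens = 16.
Molecular formula: C9H16N2O2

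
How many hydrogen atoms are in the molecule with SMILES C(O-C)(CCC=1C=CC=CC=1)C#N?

13

Hydrogens are implicit in SMILES; fill each atom to its normal valence:
  5 × C (aromatic): 1 H each → 5
  2 × C: 2 H each → 4
  1 × C: 3 H
  1 × C: 1 H
  1 × C (aromatic): no H
  1 × C: no H
  1 × N: no H
  1 × O: no H
  Total hydrogens = 13.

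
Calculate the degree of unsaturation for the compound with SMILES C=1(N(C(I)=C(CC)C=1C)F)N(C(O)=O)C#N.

6

Molecular formula from the SMILES: C9H9FIN3O2.
DoU = (2C + 2 + N − H − X)/2 = (2·9 + 2 + 3 − 9 − 2)/2 = 12/2 = 6.
(Structurally: 1 ring(s) + 5 π bond(s) = 6.)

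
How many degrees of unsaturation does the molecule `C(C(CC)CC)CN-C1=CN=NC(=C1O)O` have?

Molecular formula from the SMILES: C11H19N3O2.
DoU = (2C + 2 + N − H − X)/2 = (2·11 + 2 + 3 − 19 − 0)/2 = 8/2 = 4.
(Structurally: 1 ring(s) + 3 π bond(s) = 4.)

4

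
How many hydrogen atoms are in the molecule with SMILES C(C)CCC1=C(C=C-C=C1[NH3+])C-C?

20

Hydrogens are implicit in SMILES; fill each atom to its normal valence:
  4 × C: 2 H each → 8
  3 × C (aromatic): 1 H each → 3
  3 × C (aromatic): no H
  2 × C: 3 H each → 6
  1 × N (charge +1): 3 H
  Total hydrogens = 20.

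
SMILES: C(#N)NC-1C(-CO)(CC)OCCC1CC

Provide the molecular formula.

C11H20N2O2

Heavy atoms from the SMILES: 11 C, 2 N, 2 O.
Implicit hydrogens by atom environment:
  5 × C: 2 H each → 10
  2 × C: 3 H each → 6
  2 × C: 1 H each → 2
  2 × C: no H
  1 × N: 1 H
  1 × N: no H
  1 × O: 1 H
  1 × O: no H
  Total hydrogens = 20.
Molecular formula: C11H20N2O2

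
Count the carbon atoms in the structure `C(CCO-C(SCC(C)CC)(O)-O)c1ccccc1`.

The symbol for carbon appears 15 times in the SMILES. Lowercase c denotes aromatic carbon and counts toward C.

15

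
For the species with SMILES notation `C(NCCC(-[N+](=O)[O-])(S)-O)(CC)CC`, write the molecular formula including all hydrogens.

C8H18N2O3S

Heavy atoms from the SMILES: 8 C, 2 N, 3 O, 1 S.
Implicit hydrogens by atom environment:
  4 × C: 2 H each → 8
  2 × C: 3 H each → 6
  1 × C: 1 H
  1 × C: no H
  1 × N: 1 H
  1 × N (charge +1): no H
  1 × O: 1 H
  1 × O: no H
  1 × O (charge -1): no H
  1 × S: 1 H
  Total hydrogens = 18.
Molecular formula: C8H18N2O3S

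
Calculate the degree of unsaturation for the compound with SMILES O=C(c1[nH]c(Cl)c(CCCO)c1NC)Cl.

Molecular formula from the SMILES: C9H12Cl2N2O2.
DoU = (2C + 2 + N − H − X)/2 = (2·9 + 2 + 2 − 12 − 2)/2 = 8/2 = 4.
(Structurally: 1 ring(s) + 3 π bond(s) = 4.)

4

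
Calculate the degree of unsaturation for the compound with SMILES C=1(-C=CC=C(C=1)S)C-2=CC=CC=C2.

8

Molecular formula from the SMILES: C12H10S.
DoU = (2C + 2 + N − H − X)/2 = (2·12 + 2 + 0 − 10 − 0)/2 = 16/2 = 8.
(Structurally: 2 ring(s) + 6 π bond(s) = 8.)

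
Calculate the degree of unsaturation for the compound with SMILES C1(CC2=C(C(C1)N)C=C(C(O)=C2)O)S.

Molecular formula from the SMILES: C10H13NO2S.
DoU = (2C + 2 + N − H − X)/2 = (2·10 + 2 + 1 − 13 − 0)/2 = 10/2 = 5.
(Structurally: 2 ring(s) + 3 π bond(s) = 5.)

5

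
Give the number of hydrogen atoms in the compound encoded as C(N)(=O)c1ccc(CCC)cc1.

Hydrogens are implicit in SMILES; fill each atom to its normal valence:
  4 × C (aromatic): 1 H each → 4
  2 × C: 2 H each → 4
  2 × C (aromatic): no H
  1 × C: 3 H
  1 × C: no H
  1 × N: 2 H
  1 × O: no H
  Total hydrogens = 13.

13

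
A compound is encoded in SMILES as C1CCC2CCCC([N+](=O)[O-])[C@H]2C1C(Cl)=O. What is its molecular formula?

Heavy atoms from the SMILES: 11 C, 1 Cl, 1 N, 3 O.
Implicit hydrogens by atom environment:
  6 × C: 2 H each → 12
  4 × C: 1 H each → 4
  2 × O: no H
  1 × C: no H
  1 × Cl: no H
  1 × N (charge +1): no H
  1 × O (charge -1): no H
  Total hydrogens = 16.
Molecular formula: C11H16ClNO3

C11H16ClNO3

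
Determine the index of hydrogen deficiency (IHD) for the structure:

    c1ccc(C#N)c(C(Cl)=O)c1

7

Molecular formula from the SMILES: C8H4ClNO.
DoU = (2C + 2 + N − H − X)/2 = (2·8 + 2 + 1 − 4 − 1)/2 = 14/2 = 7.
(Structurally: 1 ring(s) + 6 π bond(s) = 7.)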